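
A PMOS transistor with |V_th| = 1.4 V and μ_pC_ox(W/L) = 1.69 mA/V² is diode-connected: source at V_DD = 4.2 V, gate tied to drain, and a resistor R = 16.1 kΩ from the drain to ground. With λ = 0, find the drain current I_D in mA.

With gate tied to drain, V_SG = V_SD ≥ V_SG − |V_th|, so the device is in saturation.
KCL at the drain: ½ k_p (V_SG − |V_th|)² = (V_DD − V_SG)/R.
Let x = V_SG − 1.4. Then 13.6 x² + x − 2.8 = 0, giving x = 0.418 V (positive root), so V_SG = 1.82 V.
I_D = (V_DD − V_SG)/R = (4.2 − 1.82) / 16.1 = 0.148 mA.

I_D = 0.148 mA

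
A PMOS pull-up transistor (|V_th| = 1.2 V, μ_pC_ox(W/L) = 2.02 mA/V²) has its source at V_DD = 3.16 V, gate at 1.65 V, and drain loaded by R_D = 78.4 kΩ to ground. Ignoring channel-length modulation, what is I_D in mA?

I_D = 0.0394 mA

V_SG = V_DD − V_G = 3.16 − 1.65 = 1.51 V, so V_ov = 1.51 − 1.2 = 0.31 V.
Assume saturation: I_D = ½ k_p V_ov² = 0.5 × 2.02 × 0.31² = 0.0971 mA, giving V_SD = V_DD − I_D R_D = 3.16 − 0.0971 × 78.4 = -4.45 V.
But -4.45 V < V_ov = 0.31 V, so the device is actually in triode.
In triode I_D = k_p[V_ov V_SD − ½ V_SD²] and I_D = (V_DD − V_SD)/R_D. Equating: 79.2 V_SD² − 50.09 V_SD + 3.16 = 0, giving V_SD = 0.0711 V (the root below V_ov).
I_D = (3.16 − 0.0711) / 78.4 = 0.0394 mA.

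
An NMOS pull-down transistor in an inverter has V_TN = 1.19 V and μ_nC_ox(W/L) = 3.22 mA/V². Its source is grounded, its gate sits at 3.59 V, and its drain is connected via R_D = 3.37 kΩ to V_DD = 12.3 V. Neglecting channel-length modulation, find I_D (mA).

I_D = 3.50 mA

V_GS = V_G = 3.59 V, so V_ov = 3.59 − 1.19 = 2.4 V.
Assume saturation: I_D = ½ k_n V_ov² = 0.5 × 3.22 × 2.4² = 9.27 mA, giving V_DS = V_DD − I_D R_D = 12.3 − 9.27 × 3.37 = -19 V.
But -19 V < V_ov = 2.4 V, so the device is actually in triode.
In triode I_D = k_n[V_ov V_DS − ½ V_DS²] and I_D = (V_DD − V_DS)/R_D. Equating: 5.43 V_DS² − 27.04 V_DS + 12.3 = 0, giving V_DS = 0.506 V (the root below V_ov).
I_D = (12.3 − 0.506) / 3.37 = 3.5 mA.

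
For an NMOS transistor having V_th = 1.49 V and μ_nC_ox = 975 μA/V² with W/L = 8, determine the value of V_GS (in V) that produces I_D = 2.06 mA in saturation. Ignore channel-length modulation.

V_GS = 2.22 V

k_n = μ_nC_ox · (W/L) = 7.8 mA/V².
In saturation I_D = ½ k_n (V_GS − V_th)², so V_GS − V_th = √(2 I_D / k_n) = √(2 × 2.06 / 7.8) = 0.727 V.
V_GS = 1.49 + 0.727 = 2.22 V.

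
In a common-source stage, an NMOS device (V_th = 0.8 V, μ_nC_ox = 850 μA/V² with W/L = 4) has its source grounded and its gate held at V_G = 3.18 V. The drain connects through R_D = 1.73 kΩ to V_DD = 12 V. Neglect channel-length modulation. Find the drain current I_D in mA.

I_D = 6.36 mA

V_GS = V_G = 3.18 V, so V_ov = 3.18 − 0.8 = 2.38 V.
k_n = μ_nC_ox · (W/L) = 3.4 mA/V².
Assume saturation: I_D = ½ k_n V_ov² = 0.5 × 3.4 × 2.38² = 9.63 mA, giving V_DS = V_DD − I_D R_D = 12 − 9.63 × 1.73 = -4.66 V.
But -4.66 V < V_ov = 2.38 V, so the device is actually in triode.
In triode I_D = k_n[V_ov V_DS − ½ V_DS²] and I_D = (V_DD − V_DS)/R_D. Equating: 2.94 V_DS² − 15 V_DS + 12 = 0, giving V_DS = 0.994 V (the root below V_ov).
I_D = (12 − 0.994) / 1.73 = 6.36 mA.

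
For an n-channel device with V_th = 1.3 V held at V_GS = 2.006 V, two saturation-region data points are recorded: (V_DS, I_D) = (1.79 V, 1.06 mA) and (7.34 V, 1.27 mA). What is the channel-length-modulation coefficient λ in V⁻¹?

With V_GS fixed, I_D ∝ (1 + λ V_DS) in saturation, so I_D2/I_D1 = (1 + λ V_DS2)/(1 + λ V_DS1).
1.27/1.06 = 1.198 = (1 + 7.34 λ)/(1 + 1.79 λ).
Solving: λ (I_D1 V_DS2 − I_D2 V_DS1) = I_D2 − I_D1, so λ = (1.27 − 1.06) / (1.06 × 7.34 − 1.27 × 1.79) = 0.21 / 5.51 = 0.0381 V⁻¹.

λ = 0.0381 V⁻¹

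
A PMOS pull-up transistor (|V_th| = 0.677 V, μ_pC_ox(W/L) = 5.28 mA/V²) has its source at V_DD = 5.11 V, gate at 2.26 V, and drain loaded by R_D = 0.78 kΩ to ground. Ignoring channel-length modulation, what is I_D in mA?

V_SG = V_DD − V_G = 5.11 − 2.26 = 2.85 V, so V_ov = 2.85 − 0.677 = 2.17 V.
Assume saturation: I_D = ½ k_p V_ov² = 0.5 × 5.28 × 2.17² = 12.5 mA, giving V_SD = V_DD − I_D R_D = 5.11 − 12.5 × 0.78 = -4.61 V.
But -4.61 V < V_ov = 2.17 V, so the device is actually in triode.
In triode I_D = k_p[V_ov V_SD − ½ V_SD²] and I_D = (V_DD − V_SD)/R_D. Equating: 2.06 V_SD² − 9.949 V_SD + 5.11 = 0, giving V_SD = 0.584 V (the root below V_ov).
I_D = (5.11 − 0.584) / 0.78 = 5.8 mA.

I_D = 5.80 mA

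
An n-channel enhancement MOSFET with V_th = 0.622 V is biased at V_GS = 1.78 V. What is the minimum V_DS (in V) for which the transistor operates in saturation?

The boundary between triode and saturation is V_DS = V_GS − V_th = V_ov.
V_ov = 1.78 − 0.622 = 1.16 V.

V_DS,sat = 1.16 V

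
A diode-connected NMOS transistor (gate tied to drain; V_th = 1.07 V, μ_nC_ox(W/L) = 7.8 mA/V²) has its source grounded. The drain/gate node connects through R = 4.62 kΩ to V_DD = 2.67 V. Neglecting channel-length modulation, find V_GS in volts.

V_GS = 1.34 V

With gate tied to drain, V_GS = V_DS ≥ V_GS − V_th, so the device is in saturation.
KCL at the drain: ½ k_n (V_GS − V_th)² = (V_DD − V_GS)/R.
Let x = V_GS − 1.07. Then 18 x² + x − 1.6 = 0, giving x = 0.272 V (positive root), so V_GS = 1.34 V.
I_D = (V_DD − V_GS)/R = (2.67 − 1.34) / 4.62 = 0.288 mA.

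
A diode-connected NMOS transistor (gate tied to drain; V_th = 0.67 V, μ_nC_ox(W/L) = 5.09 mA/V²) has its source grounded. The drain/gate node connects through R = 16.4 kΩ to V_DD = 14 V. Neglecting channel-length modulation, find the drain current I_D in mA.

I_D = 0.779 mA

With gate tied to drain, V_GS = V_DS ≥ V_GS − V_th, so the device is in saturation.
KCL at the drain: ½ k_n (V_GS − V_th)² = (V_DD − V_GS)/R.
Let x = V_GS − 0.67. Then 41.7 x² + x − 13.33 = 0, giving x = 0.553 V (positive root), so V_GS = 1.22 V.
I_D = (V_DD − V_GS)/R = (14 − 1.22) / 16.4 = 0.779 mA.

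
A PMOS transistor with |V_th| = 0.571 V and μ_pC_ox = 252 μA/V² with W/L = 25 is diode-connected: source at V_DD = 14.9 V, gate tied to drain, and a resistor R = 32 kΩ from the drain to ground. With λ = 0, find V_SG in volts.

With gate tied to drain, V_SG = V_SD ≥ V_SG − |V_th|, so the device is in saturation.
k_p = μ_pC_ox · (W/L) = 6.3 mA/V².
KCL at the drain: ½ k_p (V_SG − |V_th|)² = (V_DD − V_SG)/R.
Let x = V_SG − 0.571. Then 101 x² + x − 14.33 = 0, giving x = 0.372 V (positive root), so V_SG = 0.943 V.
I_D = (V_DD − V_SG)/R = (14.9 − 0.943) / 32 = 0.436 mA.

V_SG = 0.943 V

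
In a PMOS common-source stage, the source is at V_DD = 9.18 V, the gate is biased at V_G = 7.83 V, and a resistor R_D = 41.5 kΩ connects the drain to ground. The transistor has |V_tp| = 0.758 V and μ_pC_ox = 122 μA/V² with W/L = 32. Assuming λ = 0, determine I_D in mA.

V_SG = V_DD − V_G = 9.18 − 7.83 = 1.35 V, so V_ov = 1.35 − 0.758 = 0.592 V.
k_p = μ_pC_ox · (W/L) = 3.904 mA/V².
Assume saturation: I_D = ½ k_p V_ov² = 0.5 × 3.904 × 0.592² = 0.684 mA, giving V_SD = V_DD − I_D R_D = 9.18 − 0.684 × 41.5 = -19.2 V.
But -19.2 V < V_ov = 0.592 V, so the device is actually in triode.
In triode I_D = k_p[V_ov V_SD − ½ V_SD²] and I_D = (V_DD − V_SD)/R_D. Equating: 81 V_SD² − 96.91 V_SD + 9.18 = 0, giving V_SD = 0.104 V (the root below V_ov).
I_D = (9.18 − 0.104) / 41.5 = 0.219 mA.

I_D = 0.219 mA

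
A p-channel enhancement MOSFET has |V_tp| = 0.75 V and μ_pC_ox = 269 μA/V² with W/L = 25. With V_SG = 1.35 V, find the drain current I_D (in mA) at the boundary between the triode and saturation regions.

I_D = 1.21 mA

At the boundary V_SD = V_ov = V_SG − |V_tp| = 1.35 − 0.75 = 0.6 V.
k_p = μ_pC_ox · (W/L) = 6.725 mA/V².
I_D = ½ k_p V_ov² = 0.5 × 6.725 × 0.6² = 1.21 mA.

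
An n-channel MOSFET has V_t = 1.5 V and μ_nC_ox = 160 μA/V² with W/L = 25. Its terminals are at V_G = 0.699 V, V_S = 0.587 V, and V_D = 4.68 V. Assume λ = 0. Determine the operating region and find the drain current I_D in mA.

Cutoff; I_D = 0 mA

V_GS = V_G − V_S = 0.699 − 0.587 = 0.112 V; V_DS = V_D − V_S = 4.68 − 0.587 = 4.09 V.
V_GS = 0.112 V < V_t = 1.5 V, so the transistor is in cutoff.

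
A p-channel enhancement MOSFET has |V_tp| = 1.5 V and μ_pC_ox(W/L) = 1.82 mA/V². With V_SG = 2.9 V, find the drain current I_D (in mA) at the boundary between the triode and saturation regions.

At the boundary V_SD = V_ov = V_SG − |V_tp| = 2.9 − 1.5 = 1.4 V.
I_D = ½ k_p V_ov² = 0.5 × 1.82 × 1.4² = 1.78 mA.

I_D = 1.78 mA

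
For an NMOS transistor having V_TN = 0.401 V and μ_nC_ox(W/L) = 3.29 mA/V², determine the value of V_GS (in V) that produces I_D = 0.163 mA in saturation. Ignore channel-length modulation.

V_GS = 0.716 V

In saturation I_D = ½ k_n (V_GS − V_TN)², so V_GS − V_TN = √(2 I_D / k_n) = √(2 × 0.163 / 3.29) = 0.315 V.
V_GS = 0.401 + 0.315 = 0.716 V.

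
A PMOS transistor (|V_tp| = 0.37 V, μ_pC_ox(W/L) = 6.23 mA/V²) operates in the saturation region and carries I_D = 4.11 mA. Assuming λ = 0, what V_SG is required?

In saturation I_D = ½ k_p (V_SG − |V_tp|)², so V_SG − |V_tp| = √(2 I_D / k_p) = √(2 × 4.11 / 6.23) = 1.15 V.
V_SG = 0.37 + 1.15 = 1.52 V.

V_SG = 1.52 V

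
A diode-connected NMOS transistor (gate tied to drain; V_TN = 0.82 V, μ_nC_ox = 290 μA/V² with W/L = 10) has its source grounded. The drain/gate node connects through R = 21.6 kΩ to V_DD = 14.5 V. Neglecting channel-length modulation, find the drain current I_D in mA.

With gate tied to drain, V_GS = V_DS ≥ V_GS − V_TN, so the device is in saturation.
k_n = μ_nC_ox · (W/L) = 2.9 mA/V².
KCL at the drain: ½ k_n (V_GS − V_TN)² = (V_DD − V_GS)/R.
Let x = V_GS − 0.82. Then 31.3 x² + x − 13.68 = 0, giving x = 0.645 V (positive root), so V_GS = 1.47 V.
I_D = (V_DD − V_GS)/R = (14.5 − 1.47) / 21.6 = 0.603 mA.

I_D = 0.603 mA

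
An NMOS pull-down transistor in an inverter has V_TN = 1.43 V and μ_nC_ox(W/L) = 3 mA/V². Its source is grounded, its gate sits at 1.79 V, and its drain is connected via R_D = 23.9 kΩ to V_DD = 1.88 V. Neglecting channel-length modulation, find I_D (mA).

I_D = 0.0754 mA

V_GS = V_G = 1.79 V, so V_ov = 1.79 − 1.43 = 0.36 V.
Assume saturation: I_D = ½ k_n V_ov² = 0.5 × 3 × 0.36² = 0.194 mA, giving V_DS = V_DD − I_D R_D = 1.88 − 0.194 × 23.9 = -2.77 V.
But -2.77 V < V_ov = 0.36 V, so the device is actually in triode.
In triode I_D = k_n[V_ov V_DS − ½ V_DS²] and I_D = (V_DD − V_DS)/R_D. Equating: 35.8 V_DS² − 26.81 V_DS + 1.88 = 0, giving V_DS = 0.0783 V (the root below V_ov).
I_D = (1.88 − 0.0783) / 23.9 = 0.0754 mA.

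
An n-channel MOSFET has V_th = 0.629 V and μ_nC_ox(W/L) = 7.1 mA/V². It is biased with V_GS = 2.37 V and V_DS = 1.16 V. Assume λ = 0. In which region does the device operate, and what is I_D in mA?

V_ov = V_GS − V_th = 2.37 − 0.629 = 1.74 V.
Since V_DS = 1.16 V < V_ov = 1.74 V, the device is in the triode region.
I_D = k_n [V_ov · V_DS − ½ V_DS²] = 7.1 × [1.74 × 1.16 − 0.5 × 1.16²] = 9.56 mA.

Triode; I_D = 9.56 mA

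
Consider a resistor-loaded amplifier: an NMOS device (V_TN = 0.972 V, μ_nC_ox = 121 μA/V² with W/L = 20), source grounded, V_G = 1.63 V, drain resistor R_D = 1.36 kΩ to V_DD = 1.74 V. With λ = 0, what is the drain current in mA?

V_GS = V_G = 1.63 V, so V_ov = 1.63 − 0.972 = 0.658 V.
k_n = μ_nC_ox · (W/L) = 2.42 mA/V².
Assume saturation: I_D = ½ k_n V_ov² = 0.5 × 2.42 × 0.658² = 0.524 mA, giving V_DS = V_DD − I_D R_D = 1.74 − 0.524 × 1.36 = 1.03 V.
V_DS = 1.03 V ≥ V_ov = 0.658 V, confirming saturation.

I_D = 0.524 mA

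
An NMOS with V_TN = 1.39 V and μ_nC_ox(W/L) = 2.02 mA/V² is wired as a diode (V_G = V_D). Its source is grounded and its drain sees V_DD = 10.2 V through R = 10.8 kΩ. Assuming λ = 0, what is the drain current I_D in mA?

I_D = 0.737 mA

With gate tied to drain, V_GS = V_DS ≥ V_GS − V_TN, so the device is in saturation.
KCL at the drain: ½ k_n (V_GS − V_TN)² = (V_DD − V_GS)/R.
Let x = V_GS − 1.39. Then 10.9 x² + x − 8.81 = 0, giving x = 0.854 V (positive root), so V_GS = 2.24 V.
I_D = (V_DD − V_GS)/R = (10.2 − 2.24) / 10.8 = 0.737 mA.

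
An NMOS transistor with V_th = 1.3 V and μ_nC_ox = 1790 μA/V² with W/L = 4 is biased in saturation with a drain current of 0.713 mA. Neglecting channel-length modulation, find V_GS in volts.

V_GS = 1.75 V

k_n = μ_nC_ox · (W/L) = 7.16 mA/V².
In saturation I_D = ½ k_n (V_GS − V_th)², so V_GS − V_th = √(2 I_D / k_n) = √(2 × 0.713 / 7.16) = 0.446 V.
V_GS = 1.3 + 0.446 = 1.75 V.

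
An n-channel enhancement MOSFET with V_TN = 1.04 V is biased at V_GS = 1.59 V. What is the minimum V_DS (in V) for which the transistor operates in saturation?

V_DS,sat = 0.550 V

The boundary between triode and saturation is V_DS = V_GS − V_TN = V_ov.
V_ov = 1.59 − 1.04 = 0.55 V.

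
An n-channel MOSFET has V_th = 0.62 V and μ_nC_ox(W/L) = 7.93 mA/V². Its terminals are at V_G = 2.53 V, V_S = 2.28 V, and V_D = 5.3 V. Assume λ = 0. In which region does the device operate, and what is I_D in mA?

Cutoff; I_D = 0 mA

V_GS = V_G − V_S = 2.53 − 2.28 = 0.25 V; V_DS = V_D − V_S = 5.3 − 2.28 = 3.02 V.
V_GS = 0.25 V < V_th = 0.62 V, so the transistor is in cutoff.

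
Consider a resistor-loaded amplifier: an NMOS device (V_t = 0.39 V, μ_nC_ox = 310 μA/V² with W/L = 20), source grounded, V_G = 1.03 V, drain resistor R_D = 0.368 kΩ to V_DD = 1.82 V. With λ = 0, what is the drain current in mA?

I_D = 1.27 mA

V_GS = V_G = 1.03 V, so V_ov = 1.03 − 0.39 = 0.64 V.
k_n = μ_nC_ox · (W/L) = 6.2 mA/V².
Assume saturation: I_D = ½ k_n V_ov² = 0.5 × 6.2 × 0.64² = 1.27 mA, giving V_DS = V_DD − I_D R_D = 1.82 − 1.27 × 0.368 = 1.35 V.
V_DS = 1.35 V ≥ V_ov = 0.64 V, confirming saturation.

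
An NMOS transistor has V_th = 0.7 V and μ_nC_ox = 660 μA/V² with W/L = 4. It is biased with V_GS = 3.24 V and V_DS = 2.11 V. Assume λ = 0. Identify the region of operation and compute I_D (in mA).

Triode; I_D = 8.27 mA

k_n = μ_nC_ox · (W/L) = 2.64 mA/V².
V_ov = V_GS − V_th = 3.24 − 0.7 = 2.54 V.
Since V_DS = 2.11 V < V_ov = 2.54 V, the device is in the triode region.
I_D = k_n [V_ov · V_DS − ½ V_DS²] = 2.64 × [2.54 × 2.11 − 0.5 × 2.11²] = 8.27 mA.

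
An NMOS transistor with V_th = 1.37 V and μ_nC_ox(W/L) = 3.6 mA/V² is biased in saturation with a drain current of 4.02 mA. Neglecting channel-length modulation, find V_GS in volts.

V_GS = 2.86 V

In saturation I_D = ½ k_n (V_GS − V_th)², so V_GS − V_th = √(2 I_D / k_n) = √(2 × 4.02 / 3.6) = 1.49 V.
V_GS = 1.37 + 1.49 = 2.86 V.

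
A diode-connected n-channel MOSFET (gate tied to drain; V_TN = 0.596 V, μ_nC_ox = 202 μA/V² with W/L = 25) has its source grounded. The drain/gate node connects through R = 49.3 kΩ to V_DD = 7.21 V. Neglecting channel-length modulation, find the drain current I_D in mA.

With gate tied to drain, V_GS = V_DS ≥ V_GS − V_TN, so the device is in saturation.
k_n = μ_nC_ox · (W/L) = 5.05 mA/V².
KCL at the drain: ½ k_n (V_GS − V_TN)² = (V_DD − V_GS)/R.
Let x = V_GS − 0.596. Then 124 x² + x − 6.614 = 0, giving x = 0.227 V (positive root), so V_GS = 0.823 V.
I_D = (V_DD − V_GS)/R = (7.21 − 0.823) / 49.3 = 0.13 mA.

I_D = 0.130 mA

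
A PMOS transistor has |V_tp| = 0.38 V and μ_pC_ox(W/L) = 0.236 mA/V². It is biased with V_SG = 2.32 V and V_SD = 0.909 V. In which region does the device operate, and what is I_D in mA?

V_ov = V_SG − |V_tp| = 2.32 − 0.38 = 1.94 V.
Since V_SD = 0.909 V < V_ov = 1.94 V, the device is in the triode region.
I_D = k_p [V_ov · V_SD − ½ V_SD²] = 0.236 × [1.94 × 0.909 − 0.5 × 0.909²] = 0.319 mA.

Triode; I_D = 0.319 mA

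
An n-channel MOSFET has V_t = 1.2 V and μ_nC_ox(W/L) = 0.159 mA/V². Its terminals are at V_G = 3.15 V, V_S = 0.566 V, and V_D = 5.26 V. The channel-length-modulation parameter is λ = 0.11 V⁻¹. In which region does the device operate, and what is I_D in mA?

V_GS = V_G − V_S = 3.15 − 0.566 = 2.58 V; V_DS = V_D − V_S = 5.26 − 0.566 = 4.69 V.
V_ov = V_GS − V_t = 2.58 − 1.2 = 1.38 V.
Since V_DS = 4.69 V ≥ V_ov = 1.38 V, the device is in saturation.
I_D = ½ k_n V_ov² (1 + λ V_DS) = 0.5 × 0.159 × 1.38² × (1 + 0.11 × 4.69) = 0.231 mA.

Saturation; I_D = 0.231 mA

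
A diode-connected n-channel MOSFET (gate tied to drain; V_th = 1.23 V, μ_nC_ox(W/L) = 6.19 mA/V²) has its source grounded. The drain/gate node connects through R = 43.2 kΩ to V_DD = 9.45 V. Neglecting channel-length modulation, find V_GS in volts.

With gate tied to drain, V_GS = V_DS ≥ V_GS − V_th, so the device is in saturation.
KCL at the drain: ½ k_n (V_GS − V_th)² = (V_DD − V_GS)/R.
Let x = V_GS − 1.23. Then 134 x² + x − 8.22 = 0, giving x = 0.244 V (positive root), so V_GS = 1.47 V.
I_D = (V_DD − V_GS)/R = (9.45 − 1.47) / 43.2 = 0.185 mA.

V_GS = 1.47 V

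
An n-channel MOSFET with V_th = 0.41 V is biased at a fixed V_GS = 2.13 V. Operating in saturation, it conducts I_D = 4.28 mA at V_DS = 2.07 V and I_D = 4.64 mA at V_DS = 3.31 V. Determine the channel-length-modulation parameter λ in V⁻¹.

λ = 0.0789 V⁻¹

With V_GS fixed, I_D ∝ (1 + λ V_DS) in saturation, so I_D2/I_D1 = (1 + λ V_DS2)/(1 + λ V_DS1).
4.64/4.28 = 1.084 = (1 + 3.31 λ)/(1 + 2.07 λ).
Solving: λ (I_D1 V_DS2 − I_D2 V_DS1) = I_D2 − I_D1, so λ = (4.64 − 4.28) / (4.28 × 3.31 − 4.64 × 2.07) = 0.36 / 4.56 = 0.0789 V⁻¹.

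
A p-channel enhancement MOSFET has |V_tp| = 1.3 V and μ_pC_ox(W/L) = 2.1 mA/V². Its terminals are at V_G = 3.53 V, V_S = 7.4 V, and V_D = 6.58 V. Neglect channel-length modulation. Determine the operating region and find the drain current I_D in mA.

V_SG = V_S − V_G = 7.4 − 3.53 = 3.87 V; V_SD = V_S − V_D = 7.4 − 6.58 = 0.82 V.
V_ov = V_SG − |V_tp| = 3.87 − 1.3 = 2.57 V.
Since V_SD = 0.82 V < V_ov = 2.57 V, the device is in the triode region.
I_D = k_p [V_ov · V_SD − ½ V_SD²] = 2.1 × [2.57 × 0.82 − 0.5 × 0.82²] = 3.72 mA.

Triode; I_D = 3.72 mA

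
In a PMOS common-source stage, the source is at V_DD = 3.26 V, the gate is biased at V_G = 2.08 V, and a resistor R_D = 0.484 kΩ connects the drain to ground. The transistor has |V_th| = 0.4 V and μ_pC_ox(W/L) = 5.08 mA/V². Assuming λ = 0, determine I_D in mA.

V_SG = V_DD − V_G = 3.26 − 2.08 = 1.18 V, so V_ov = 1.18 − 0.4 = 0.78 V.
Assume saturation: I_D = ½ k_p V_ov² = 0.5 × 5.08 × 0.78² = 1.55 mA, giving V_SD = V_DD − I_D R_D = 3.26 − 1.55 × 0.484 = 2.51 V.
V_SD = 2.51 V ≥ V_ov = 0.78 V, confirming saturation.

I_D = 1.55 mA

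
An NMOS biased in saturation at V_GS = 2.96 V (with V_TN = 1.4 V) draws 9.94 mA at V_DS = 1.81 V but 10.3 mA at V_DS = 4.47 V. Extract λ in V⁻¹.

λ = 0.0140 V⁻¹

With V_GS fixed, I_D ∝ (1 + λ V_DS) in saturation, so I_D2/I_D1 = (1 + λ V_DS2)/(1 + λ V_DS1).
10.3/9.94 = 1.036 = (1 + 4.47 λ)/(1 + 1.81 λ).
Solving: λ (I_D1 V_DS2 − I_D2 V_DS1) = I_D2 − I_D1, so λ = (10.3 − 9.94) / (9.94 × 4.47 − 10.3 × 1.81) = 0.36 / 25.8 = 0.014 V⁻¹.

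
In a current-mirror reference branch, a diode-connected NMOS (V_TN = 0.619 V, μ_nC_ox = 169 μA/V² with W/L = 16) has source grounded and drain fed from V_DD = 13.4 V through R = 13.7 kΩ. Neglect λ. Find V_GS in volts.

With gate tied to drain, V_GS = V_DS ≥ V_GS − V_TN, so the device is in saturation.
k_n = μ_nC_ox · (W/L) = 2.704 mA/V².
KCL at the drain: ½ k_n (V_GS − V_TN)² = (V_DD − V_GS)/R.
Let x = V_GS − 0.619. Then 18.5 x² + x − 12.78 = 0, giving x = 0.804 V (positive root), so V_GS = 1.42 V.
I_D = (V_DD − V_GS)/R = (13.4 − 1.42) / 13.7 = 0.874 mA.

V_GS = 1.42 V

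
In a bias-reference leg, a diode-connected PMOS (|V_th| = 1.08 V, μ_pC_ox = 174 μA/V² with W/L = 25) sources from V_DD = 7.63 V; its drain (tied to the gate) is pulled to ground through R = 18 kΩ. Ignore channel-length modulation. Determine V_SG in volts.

With gate tied to drain, V_SG = V_SD ≥ V_SG − |V_th|, so the device is in saturation.
k_p = μ_pC_ox · (W/L) = 4.35 mA/V².
KCL at the drain: ½ k_p (V_SG − |V_th|)² = (V_DD − V_SG)/R.
Let x = V_SG − 1.08. Then 39.1 x² + x − 6.55 = 0, giving x = 0.396 V (positive root), so V_SG = 1.48 V.
I_D = (V_DD − V_SG)/R = (7.63 − 1.48) / 18 = 0.342 mA.

V_SG = 1.48 V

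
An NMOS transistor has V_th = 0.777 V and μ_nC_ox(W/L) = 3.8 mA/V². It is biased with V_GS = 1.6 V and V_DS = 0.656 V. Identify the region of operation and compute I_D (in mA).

Triode; I_D = 1.23 mA

V_ov = V_GS − V_th = 1.6 − 0.777 = 0.823 V.
Since V_DS = 0.656 V < V_ov = 0.823 V, the device is in the triode region.
I_D = k_n [V_ov · V_DS − ½ V_DS²] = 3.8 × [0.823 × 0.656 − 0.5 × 0.656²] = 1.23 mA.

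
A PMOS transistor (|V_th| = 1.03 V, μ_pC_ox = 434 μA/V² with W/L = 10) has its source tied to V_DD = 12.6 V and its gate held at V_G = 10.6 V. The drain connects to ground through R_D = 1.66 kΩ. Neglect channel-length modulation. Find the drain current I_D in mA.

I_D = 2.04 mA

V_SG = V_DD − V_G = 12.6 − 10.6 = 2 V, so V_ov = 2 − 1.03 = 0.97 V.
k_p = μ_pC_ox · (W/L) = 4.34 mA/V².
Assume saturation: I_D = ½ k_p V_ov² = 0.5 × 4.34 × 0.97² = 2.04 mA, giving V_SD = V_DD − I_D R_D = 12.6 − 2.04 × 1.66 = 9.21 V.
V_SD = 9.21 V ≥ V_ov = 0.97 V, confirming saturation.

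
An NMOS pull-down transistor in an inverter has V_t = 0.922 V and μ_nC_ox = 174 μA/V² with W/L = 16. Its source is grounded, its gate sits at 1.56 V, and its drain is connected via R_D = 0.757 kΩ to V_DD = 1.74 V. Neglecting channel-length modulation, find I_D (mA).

V_GS = V_G = 1.56 V, so V_ov = 1.56 − 0.922 = 0.638 V.
k_n = μ_nC_ox · (W/L) = 2.784 mA/V².
Assume saturation: I_D = ½ k_n V_ov² = 0.5 × 2.784 × 0.638² = 0.567 mA, giving V_DS = V_DD − I_D R_D = 1.74 − 0.567 × 0.757 = 1.31 V.
V_DS = 1.31 V ≥ V_ov = 0.638 V, confirming saturation.

I_D = 0.567 mA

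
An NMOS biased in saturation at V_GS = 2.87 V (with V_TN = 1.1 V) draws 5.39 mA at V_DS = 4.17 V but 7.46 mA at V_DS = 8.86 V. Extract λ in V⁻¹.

λ = 0.124 V⁻¹

With V_GS fixed, I_D ∝ (1 + λ V_DS) in saturation, so I_D2/I_D1 = (1 + λ V_DS2)/(1 + λ V_DS1).
7.46/5.39 = 1.384 = (1 + 8.86 λ)/(1 + 4.17 λ).
Solving: λ (I_D1 V_DS2 − I_D2 V_DS1) = I_D2 − I_D1, so λ = (7.46 − 5.39) / (5.39 × 8.86 − 7.46 × 4.17) = 2.07 / 16.6 = 0.124 V⁻¹.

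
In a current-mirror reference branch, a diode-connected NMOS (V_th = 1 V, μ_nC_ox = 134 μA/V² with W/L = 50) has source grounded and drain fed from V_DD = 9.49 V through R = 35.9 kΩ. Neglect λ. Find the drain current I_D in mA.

I_D = 0.229 mA

With gate tied to drain, V_GS = V_DS ≥ V_GS − V_th, so the device is in saturation.
k_n = μ_nC_ox · (W/L) = 6.7 mA/V².
KCL at the drain: ½ k_n (V_GS − V_th)² = (V_DD − V_GS)/R.
Let x = V_GS − 1. Then 120 x² + x − 8.49 = 0, giving x = 0.262 V (positive root), so V_GS = 1.26 V.
I_D = (V_DD − V_GS)/R = (9.49 − 1.26) / 35.9 = 0.229 mA.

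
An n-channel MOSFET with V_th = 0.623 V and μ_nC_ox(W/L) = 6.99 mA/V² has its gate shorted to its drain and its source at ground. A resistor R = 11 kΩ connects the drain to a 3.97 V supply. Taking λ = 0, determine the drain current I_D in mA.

With gate tied to drain, V_GS = V_DS ≥ V_GS − V_th, so the device is in saturation.
KCL at the drain: ½ k_n (V_GS − V_th)² = (V_DD − V_GS)/R.
Let x = V_GS − 0.623. Then 38.4 x² + x − 3.347 = 0, giving x = 0.282 V (positive root), so V_GS = 0.905 V.
I_D = (V_DD − V_GS)/R = (3.97 − 0.905) / 11 = 0.279 mA.

I_D = 0.279 mA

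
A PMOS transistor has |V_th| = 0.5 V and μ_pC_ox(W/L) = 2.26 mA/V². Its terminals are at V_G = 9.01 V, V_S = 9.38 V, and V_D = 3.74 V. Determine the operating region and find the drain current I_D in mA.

Cutoff; I_D = 0 mA

V_SG = V_S − V_G = 9.38 − 9.01 = 0.37 V; V_SD = V_S − V_D = 9.38 − 3.74 = 5.64 V.
V_SG = 0.37 V < |V_th| = 0.5 V, so the transistor is in cutoff.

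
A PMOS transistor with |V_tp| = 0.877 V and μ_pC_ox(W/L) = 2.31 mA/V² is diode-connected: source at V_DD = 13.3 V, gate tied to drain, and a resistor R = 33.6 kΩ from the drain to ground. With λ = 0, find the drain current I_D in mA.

I_D = 0.353 mA

With gate tied to drain, V_SG = V_SD ≥ V_SG − |V_tp|, so the device is in saturation.
KCL at the drain: ½ k_p (V_SG − |V_tp|)² = (V_DD − V_SG)/R.
Let x = V_SG − 0.877. Then 38.8 x² + x − 12.42 = 0, giving x = 0.553 V (positive root), so V_SG = 1.43 V.
I_D = (V_DD − V_SG)/R = (13.3 − 1.43) / 33.6 = 0.353 mA.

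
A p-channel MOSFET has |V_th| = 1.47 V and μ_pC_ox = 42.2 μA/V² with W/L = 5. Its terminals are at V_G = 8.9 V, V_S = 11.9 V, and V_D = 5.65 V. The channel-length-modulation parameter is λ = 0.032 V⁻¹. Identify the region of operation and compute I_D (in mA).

V_SG = V_S − V_G = 11.9 − 8.9 = 3 V; V_SD = V_S − V_D = 11.9 − 5.65 = 6.25 V.
k_p = μ_pC_ox · (W/L) = 0.211 mA/V².
V_ov = V_SG − |V_th| = 3 − 1.47 = 1.53 V.
Since V_SD = 6.25 V ≥ V_ov = 1.53 V, the device is in saturation.
I_D = ½ k_p V_ov² (1 + λ V_SD) = 0.5 × 0.211 × 1.53² × (1 + 0.032 × 6.25) = 0.296 mA.

Saturation; I_D = 0.296 mA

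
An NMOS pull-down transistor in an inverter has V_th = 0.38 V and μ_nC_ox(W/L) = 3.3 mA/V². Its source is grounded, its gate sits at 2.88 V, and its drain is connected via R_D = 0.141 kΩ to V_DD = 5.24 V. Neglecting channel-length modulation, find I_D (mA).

V_GS = V_G = 2.88 V, so V_ov = 2.88 − 0.38 = 2.5 V.
Assume saturation: I_D = ½ k_n V_ov² = 0.5 × 3.3 × 2.5² = 10.3 mA, giving V_DS = V_DD − I_D R_D = 5.24 − 10.3 × 0.141 = 3.79 V.
V_DS = 3.79 V ≥ V_ov = 2.5 V, confirming saturation.

I_D = 10.3 mA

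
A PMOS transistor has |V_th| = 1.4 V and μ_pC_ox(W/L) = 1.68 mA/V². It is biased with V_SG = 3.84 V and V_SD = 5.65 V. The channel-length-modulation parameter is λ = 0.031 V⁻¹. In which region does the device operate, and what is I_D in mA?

Saturation; I_D = 5.88 mA

V_ov = V_SG − |V_th| = 3.84 − 1.4 = 2.44 V.
Since V_SD = 5.65 V ≥ V_ov = 2.44 V, the device is in saturation.
I_D = ½ k_p V_ov² (1 + λ V_SD) = 0.5 × 1.68 × 2.44² × (1 + 0.031 × 5.65) = 5.88 mA.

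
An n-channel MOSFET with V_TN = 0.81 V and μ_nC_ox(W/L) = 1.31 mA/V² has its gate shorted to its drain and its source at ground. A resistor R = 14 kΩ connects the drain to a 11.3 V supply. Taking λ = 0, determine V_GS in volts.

With gate tied to drain, V_GS = V_DS ≥ V_GS − V_TN, so the device is in saturation.
KCL at the drain: ½ k_n (V_GS − V_TN)² = (V_DD − V_GS)/R.
Let x = V_GS − 0.81. Then 9.17 x² + x − 10.49 = 0, giving x = 1.02 V (positive root), so V_GS = 1.83 V.
I_D = (V_DD − V_GS)/R = (11.3 − 1.83) / 14 = 0.677 mA.

V_GS = 1.83 V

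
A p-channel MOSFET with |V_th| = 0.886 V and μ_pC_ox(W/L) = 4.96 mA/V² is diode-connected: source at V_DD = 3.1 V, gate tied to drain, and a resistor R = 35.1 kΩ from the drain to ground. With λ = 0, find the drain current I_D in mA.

With gate tied to drain, V_SG = V_SD ≥ V_SG − |V_th|, so the device is in saturation.
KCL at the drain: ½ k_p (V_SG − |V_th|)² = (V_DD − V_SG)/R.
Let x = V_SG − 0.886. Then 87 x² + x − 2.214 = 0, giving x = 0.154 V (positive root), so V_SG = 1.04 V.
I_D = (V_DD − V_SG)/R = (3.1 − 1.04) / 35.1 = 0.0587 mA.

I_D = 0.0587 mA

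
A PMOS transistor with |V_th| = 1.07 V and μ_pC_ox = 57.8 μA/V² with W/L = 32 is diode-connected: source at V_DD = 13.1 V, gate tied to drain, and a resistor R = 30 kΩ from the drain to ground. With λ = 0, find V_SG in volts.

With gate tied to drain, V_SG = V_SD ≥ V_SG − |V_th|, so the device is in saturation.
k_p = μ_pC_ox · (W/L) = 1.85 mA/V².
KCL at the drain: ½ k_p (V_SG − |V_th|)² = (V_DD − V_SG)/R.
Let x = V_SG − 1.07. Then 27.7 x² + x − 12.03 = 0, giving x = 0.641 V (positive root), so V_SG = 1.71 V.
I_D = (V_DD − V_SG)/R = (13.1 − 1.71) / 30 = 0.38 mA.

V_SG = 1.71 V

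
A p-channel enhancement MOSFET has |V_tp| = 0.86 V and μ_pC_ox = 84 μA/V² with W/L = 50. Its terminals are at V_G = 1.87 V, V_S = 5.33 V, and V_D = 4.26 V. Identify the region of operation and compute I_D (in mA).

V_SG = V_S − V_G = 5.33 − 1.87 = 3.46 V; V_SD = V_S − V_D = 5.33 − 4.26 = 1.07 V.
k_p = μ_pC_ox · (W/L) = 4.2 mA/V².
V_ov = V_SG − |V_tp| = 3.46 − 0.86 = 2.6 V.
Since V_SD = 1.07 V < V_ov = 2.6 V, the device is in the triode region.
I_D = k_p [V_ov · V_SD − ½ V_SD²] = 4.2 × [2.6 × 1.07 − 0.5 × 1.07²] = 9.28 mA.

Triode; I_D = 9.28 mA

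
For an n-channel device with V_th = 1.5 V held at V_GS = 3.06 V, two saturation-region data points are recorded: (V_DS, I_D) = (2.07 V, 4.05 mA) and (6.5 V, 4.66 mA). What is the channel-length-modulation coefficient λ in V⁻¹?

With V_GS fixed, I_D ∝ (1 + λ V_DS) in saturation, so I_D2/I_D1 = (1 + λ V_DS2)/(1 + λ V_DS1).
4.66/4.05 = 1.151 = (1 + 6.5 λ)/(1 + 2.07 λ).
Solving: λ (I_D1 V_DS2 − I_D2 V_DS1) = I_D2 − I_D1, so λ = (4.66 − 4.05) / (4.05 × 6.5 − 4.66 × 2.07) = 0.61 / 16.7 = 0.0366 V⁻¹.

λ = 0.0366 V⁻¹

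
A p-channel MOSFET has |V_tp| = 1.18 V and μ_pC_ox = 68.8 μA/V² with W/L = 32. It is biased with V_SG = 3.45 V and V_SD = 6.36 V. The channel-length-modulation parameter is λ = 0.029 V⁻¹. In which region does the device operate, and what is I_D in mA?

Saturation; I_D = 6.72 mA

k_p = μ_pC_ox · (W/L) = 2.202 mA/V².
V_ov = V_SG − |V_tp| = 3.45 − 1.18 = 2.27 V.
Since V_SD = 6.36 V ≥ V_ov = 2.27 V, the device is in saturation.
I_D = ½ k_p V_ov² (1 + λ V_SD) = 0.5 × 2.202 × 2.27² × (1 + 0.029 × 6.36) = 6.72 mA.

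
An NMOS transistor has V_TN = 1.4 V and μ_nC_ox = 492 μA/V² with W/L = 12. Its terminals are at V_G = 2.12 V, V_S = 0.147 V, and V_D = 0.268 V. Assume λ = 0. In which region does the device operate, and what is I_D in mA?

V_GS = V_G − V_S = 2.12 − 0.147 = 1.97 V; V_DS = V_D − V_S = 0.268 − 0.147 = 0.121 V.
k_n = μ_nC_ox · (W/L) = 5.904 mA/V².
V_ov = V_GS − V_TN = 1.97 − 1.4 = 0.573 V.
Since V_DS = 0.121 V < V_ov = 0.573 V, the device is in the triode region.
I_D = k_n [V_ov · V_DS − ½ V_DS²] = 5.904 × [0.573 × 0.121 − 0.5 × 0.121²] = 0.366 mA.

Triode; I_D = 0.366 mA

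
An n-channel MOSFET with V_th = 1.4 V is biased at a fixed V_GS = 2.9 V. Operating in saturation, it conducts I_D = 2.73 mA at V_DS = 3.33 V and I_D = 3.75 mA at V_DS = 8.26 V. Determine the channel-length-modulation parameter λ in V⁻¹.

With V_GS fixed, I_D ∝ (1 + λ V_DS) in saturation, so I_D2/I_D1 = (1 + λ V_DS2)/(1 + λ V_DS1).
3.75/2.73 = 1.374 = (1 + 8.26 λ)/(1 + 3.33 λ).
Solving: λ (I_D1 V_DS2 − I_D2 V_DS1) = I_D2 − I_D1, so λ = (3.75 − 2.73) / (2.73 × 8.26 − 3.75 × 3.33) = 1.02 / 10.1 = 0.101 V⁻¹.

λ = 0.101 V⁻¹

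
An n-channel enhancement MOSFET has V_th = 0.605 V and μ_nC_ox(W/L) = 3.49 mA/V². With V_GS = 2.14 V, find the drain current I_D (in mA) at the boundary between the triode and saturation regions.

I_D = 4.11 mA

At the boundary V_DS = V_ov = V_GS − V_th = 2.14 − 0.605 = 1.54 V.
I_D = ½ k_n V_ov² = 0.5 × 3.49 × 1.54² = 4.11 mA.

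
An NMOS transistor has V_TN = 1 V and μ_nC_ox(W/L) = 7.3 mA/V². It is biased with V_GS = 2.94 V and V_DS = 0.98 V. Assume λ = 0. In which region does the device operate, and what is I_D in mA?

V_ov = V_GS − V_TN = 2.94 − 1 = 1.94 V.
Since V_DS = 0.98 V < V_ov = 1.94 V, the device is in the triode region.
I_D = k_n [V_ov · V_DS − ½ V_DS²] = 7.3 × [1.94 × 0.98 − 0.5 × 0.98²] = 10.4 mA.

Triode; I_D = 10.4 mA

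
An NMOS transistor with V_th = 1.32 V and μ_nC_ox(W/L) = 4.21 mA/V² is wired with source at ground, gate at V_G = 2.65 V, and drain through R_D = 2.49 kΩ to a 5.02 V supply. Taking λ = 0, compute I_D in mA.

I_D = 1.86 mA

V_GS = V_G = 2.65 V, so V_ov = 2.65 − 1.32 = 1.33 V.
Assume saturation: I_D = ½ k_n V_ov² = 0.5 × 4.21 × 1.33² = 3.72 mA, giving V_DS = V_DD − I_D R_D = 5.02 − 3.72 × 2.49 = -4.25 V.
But -4.25 V < V_ov = 1.33 V, so the device is actually in triode.
In triode I_D = k_n[V_ov V_DS − ½ V_DS²] and I_D = (V_DD − V_DS)/R_D. Equating: 5.24 V_DS² − 14.94 V_DS + 5.02 = 0, giving V_DS = 0.389 V (the root below V_ov).
I_D = (5.02 − 0.389) / 2.49 = 1.86 mA.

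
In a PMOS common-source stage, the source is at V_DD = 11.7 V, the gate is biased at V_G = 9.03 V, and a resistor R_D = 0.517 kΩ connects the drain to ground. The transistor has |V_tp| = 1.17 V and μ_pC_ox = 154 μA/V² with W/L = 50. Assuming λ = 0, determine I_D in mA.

V_SG = V_DD − V_G = 11.7 − 9.03 = 2.67 V, so V_ov = 2.67 − 1.17 = 1.5 V.
k_p = μ_pC_ox · (W/L) = 7.7 mA/V².
Assume saturation: I_D = ½ k_p V_ov² = 0.5 × 7.7 × 1.5² = 8.66 mA, giving V_SD = V_DD − I_D R_D = 11.7 − 8.66 × 0.517 = 7.22 V.
V_SD = 7.22 V ≥ V_ov = 1.5 V, confirming saturation.

I_D = 8.66 mA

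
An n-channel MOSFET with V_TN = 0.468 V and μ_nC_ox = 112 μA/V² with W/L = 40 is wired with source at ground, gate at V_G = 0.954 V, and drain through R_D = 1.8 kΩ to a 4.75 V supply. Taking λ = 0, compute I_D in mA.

V_GS = V_G = 0.954 V, so V_ov = 0.954 − 0.468 = 0.486 V.
k_n = μ_nC_ox · (W/L) = 4.48 mA/V².
Assume saturation: I_D = ½ k_n V_ov² = 0.5 × 4.48 × 0.486² = 0.529 mA, giving V_DS = V_DD − I_D R_D = 4.75 − 0.529 × 1.8 = 3.8 V.
V_DS = 3.8 V ≥ V_ov = 0.486 V, confirming saturation.

I_D = 0.529 mA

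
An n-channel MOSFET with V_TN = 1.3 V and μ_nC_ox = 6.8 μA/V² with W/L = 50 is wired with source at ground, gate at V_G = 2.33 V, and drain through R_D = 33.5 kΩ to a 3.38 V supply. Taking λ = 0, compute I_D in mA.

I_D = 0.0917 mA

V_GS = V_G = 2.33 V, so V_ov = 2.33 − 1.3 = 1.03 V.
k_n = μ_nC_ox · (W/L) = 0.34 mA/V².
Assume saturation: I_D = ½ k_n V_ov² = 0.5 × 0.34 × 1.03² = 0.18 mA, giving V_DS = V_DD − I_D R_D = 3.38 − 0.18 × 33.5 = -2.66 V.
But -2.66 V < V_ov = 1.03 V, so the device is actually in triode.
In triode I_D = k_n[V_ov V_DS − ½ V_DS²] and I_D = (V_DD − V_DS)/R_D. Equating: 5.7 V_DS² − 12.73 V_DS + 3.38 = 0, giving V_DS = 0.308 V (the root below V_ov).
I_D = (3.38 − 0.308) / 33.5 = 0.0917 mA.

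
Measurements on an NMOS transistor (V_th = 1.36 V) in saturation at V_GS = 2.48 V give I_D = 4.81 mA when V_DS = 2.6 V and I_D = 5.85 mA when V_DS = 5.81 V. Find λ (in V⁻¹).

With V_GS fixed, I_D ∝ (1 + λ V_DS) in saturation, so I_D2/I_D1 = (1 + λ V_DS2)/(1 + λ V_DS1).
5.85/4.81 = 1.216 = (1 + 5.81 λ)/(1 + 2.6 λ).
Solving: λ (I_D1 V_DS2 − I_D2 V_DS1) = I_D2 − I_D1, so λ = (5.85 − 4.81) / (4.81 × 5.81 − 5.85 × 2.6) = 1.04 / 12.7 = 0.0817 V⁻¹.

λ = 0.0817 V⁻¹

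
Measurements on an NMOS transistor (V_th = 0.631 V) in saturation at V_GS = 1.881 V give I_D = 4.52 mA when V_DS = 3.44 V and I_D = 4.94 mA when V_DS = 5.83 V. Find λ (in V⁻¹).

λ = 0.0449 V⁻¹

With V_GS fixed, I_D ∝ (1 + λ V_DS) in saturation, so I_D2/I_D1 = (1 + λ V_DS2)/(1 + λ V_DS1).
4.94/4.52 = 1.093 = (1 + 5.83 λ)/(1 + 3.44 λ).
Solving: λ (I_D1 V_DS2 − I_D2 V_DS1) = I_D2 − I_D1, so λ = (4.94 − 4.52) / (4.52 × 5.83 − 4.94 × 3.44) = 0.42 / 9.36 = 0.0449 V⁻¹.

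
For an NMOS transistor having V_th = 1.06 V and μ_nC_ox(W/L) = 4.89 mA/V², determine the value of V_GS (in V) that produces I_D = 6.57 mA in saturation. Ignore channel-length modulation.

In saturation I_D = ½ k_n (V_GS − V_th)², so V_GS − V_th = √(2 I_D / k_n) = √(2 × 6.57 / 4.89) = 1.64 V.
V_GS = 1.06 + 1.64 = 2.7 V.

V_GS = 2.70 V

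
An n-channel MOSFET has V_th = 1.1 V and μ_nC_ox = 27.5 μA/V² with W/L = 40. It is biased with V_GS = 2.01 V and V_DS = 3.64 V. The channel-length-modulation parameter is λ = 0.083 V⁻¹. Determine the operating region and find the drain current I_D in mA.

Saturation; I_D = 0.593 mA

k_n = μ_nC_ox · (W/L) = 1.1 mA/V².
V_ov = V_GS − V_th = 2.01 − 1.1 = 0.91 V.
Since V_DS = 3.64 V ≥ V_ov = 0.91 V, the device is in saturation.
I_D = ½ k_n V_ov² (1 + λ V_DS) = 0.5 × 1.1 × 0.91² × (1 + 0.083 × 3.64) = 0.593 mA.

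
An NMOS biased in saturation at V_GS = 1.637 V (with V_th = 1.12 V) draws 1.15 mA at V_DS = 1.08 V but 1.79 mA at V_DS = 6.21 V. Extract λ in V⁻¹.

With V_GS fixed, I_D ∝ (1 + λ V_DS) in saturation, so I_D2/I_D1 = (1 + λ V_DS2)/(1 + λ V_DS1).
1.79/1.15 = 1.557 = (1 + 6.21 λ)/(1 + 1.08 λ).
Solving: λ (I_D1 V_DS2 − I_D2 V_DS1) = I_D2 − I_D1, so λ = (1.79 − 1.15) / (1.15 × 6.21 − 1.79 × 1.08) = 0.64 / 5.21 = 0.123 V⁻¹.

λ = 0.123 V⁻¹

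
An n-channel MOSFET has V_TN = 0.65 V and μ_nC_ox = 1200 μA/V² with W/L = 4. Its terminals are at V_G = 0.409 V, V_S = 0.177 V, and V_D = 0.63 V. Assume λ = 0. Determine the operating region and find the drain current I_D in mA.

Cutoff; I_D = 0 mA

V_GS = V_G − V_S = 0.409 − 0.177 = 0.232 V; V_DS = V_D − V_S = 0.63 − 0.177 = 0.453 V.
V_GS = 0.232 V < V_TN = 0.65 V, so the transistor is in cutoff.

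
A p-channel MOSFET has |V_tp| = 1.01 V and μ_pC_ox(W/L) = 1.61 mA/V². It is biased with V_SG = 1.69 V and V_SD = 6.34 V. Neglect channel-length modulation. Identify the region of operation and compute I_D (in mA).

Saturation; I_D = 0.372 mA

V_ov = V_SG − |V_tp| = 1.69 − 1.01 = 0.68 V.
Since V_SD = 6.34 V ≥ V_ov = 0.68 V, the device is in saturation.
I_D = ½ k_p V_ov² = 0.5 × 1.61 × 0.68² = 0.372 mA.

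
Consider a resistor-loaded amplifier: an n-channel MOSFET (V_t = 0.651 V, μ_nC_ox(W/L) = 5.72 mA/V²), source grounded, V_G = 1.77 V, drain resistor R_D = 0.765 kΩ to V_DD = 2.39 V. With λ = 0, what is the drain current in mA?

I_D = 2.47 mA

V_GS = V_G = 1.77 V, so V_ov = 1.77 − 0.651 = 1.12 V.
Assume saturation: I_D = ½ k_n V_ov² = 0.5 × 5.72 × 1.12² = 3.58 mA, giving V_DS = V_DD − I_D R_D = 2.39 − 3.58 × 0.765 = -0.35 V.
But -0.35 V < V_ov = 1.12 V, so the device is actually in triode.
In triode I_D = k_n[V_ov V_DS − ½ V_DS²] and I_D = (V_DD − V_DS)/R_D. Equating: 2.19 V_DS² − 5.897 V_DS + 2.39 = 0, giving V_DS = 0.497 V (the root below V_ov).
I_D = (2.39 − 0.497) / 0.765 = 2.47 mA.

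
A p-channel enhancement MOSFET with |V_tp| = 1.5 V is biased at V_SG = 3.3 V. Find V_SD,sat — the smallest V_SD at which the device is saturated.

The boundary between triode and saturation is V_SD = V_SG − |V_tp| = V_ov.
V_ov = 3.3 − 1.5 = 1.8 V.

V_SD,sat = 1.80 V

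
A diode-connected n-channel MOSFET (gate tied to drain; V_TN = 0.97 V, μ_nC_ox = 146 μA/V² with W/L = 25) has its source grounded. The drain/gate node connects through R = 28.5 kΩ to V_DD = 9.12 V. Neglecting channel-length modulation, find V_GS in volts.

V_GS = 1.36 V

With gate tied to drain, V_GS = V_DS ≥ V_GS − V_TN, so the device is in saturation.
k_n = μ_nC_ox · (W/L) = 3.65 mA/V².
KCL at the drain: ½ k_n (V_GS − V_TN)² = (V_DD − V_GS)/R.
Let x = V_GS − 0.97. Then 52 x² + x − 8.15 = 0, giving x = 0.386 V (positive root), so V_GS = 1.36 V.
I_D = (V_DD − V_GS)/R = (9.12 − 1.36) / 28.5 = 0.272 mA.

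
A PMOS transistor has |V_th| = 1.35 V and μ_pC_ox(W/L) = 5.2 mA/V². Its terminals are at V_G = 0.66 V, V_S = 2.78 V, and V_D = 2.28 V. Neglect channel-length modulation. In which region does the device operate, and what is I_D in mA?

V_SG = V_S − V_G = 2.78 − 0.66 = 2.12 V; V_SD = V_S − V_D = 2.78 − 2.28 = 0.5 V.
V_ov = V_SG − |V_th| = 2.12 − 1.35 = 0.77 V.
Since V_SD = 0.5 V < V_ov = 0.77 V, the device is in the triode region.
I_D = k_p [V_ov · V_SD − ½ V_SD²] = 5.2 × [0.77 × 0.5 − 0.5 × 0.5²] = 1.35 mA.

Triode; I_D = 1.35 mA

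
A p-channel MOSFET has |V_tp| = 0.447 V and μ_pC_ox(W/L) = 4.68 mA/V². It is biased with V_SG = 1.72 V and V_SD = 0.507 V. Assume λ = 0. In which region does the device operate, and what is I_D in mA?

V_ov = V_SG − |V_tp| = 1.72 − 0.447 = 1.27 V.
Since V_SD = 0.507 V < V_ov = 1.27 V, the device is in the triode region.
I_D = k_p [V_ov · V_SD − ½ V_SD²] = 4.68 × [1.27 × 0.507 − 0.5 × 0.507²] = 2.42 mA.

Triode; I_D = 2.42 mA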